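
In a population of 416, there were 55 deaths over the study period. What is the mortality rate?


Mortality rate = 55 / 416 = 0.132212 ≈ 0.1322

0.1322


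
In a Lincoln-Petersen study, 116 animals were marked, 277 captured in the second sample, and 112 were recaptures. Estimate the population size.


N = M * C / R = 116 * 277 / 112 = 32132 / 112 = 286.89 ≈ 287

287 individuals


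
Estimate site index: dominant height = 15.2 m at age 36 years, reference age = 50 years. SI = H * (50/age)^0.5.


50/36 = 1.38889
(1.38889)^0.5 = 1.17851
SI = 15.2 * 1.17851 = 17.9134 ≈ 17.9 m

17.9 m


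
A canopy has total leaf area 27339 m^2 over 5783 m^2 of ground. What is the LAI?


LAI = 27339 / 5783 = 4.7275 ≈ 4.73

4.73


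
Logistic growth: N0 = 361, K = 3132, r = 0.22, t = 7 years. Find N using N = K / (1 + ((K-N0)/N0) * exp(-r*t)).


(K - N0)/N0 = (3132 - 361)/361 = 2771/361 = 7.67590
r*t = 0.22 * 7 = 1.54; exp(-1.54) = 0.214381
7.67590 * 0.214381 = 1.64557
1 + 1.64557 = 2.64557
N = 3132 / 2.64557 = 1183.87 ≈ 1184

1184


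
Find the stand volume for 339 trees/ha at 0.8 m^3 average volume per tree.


V_stand = 339 * 0.8 = 271.2 m^3/ha

271.2 m^3/ha


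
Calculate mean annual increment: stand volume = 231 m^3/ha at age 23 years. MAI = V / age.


MAI = 231 / 23 = 10.0435 ≈ 10.04 m^3/ha/yr

10.04 m^3/ha/yr


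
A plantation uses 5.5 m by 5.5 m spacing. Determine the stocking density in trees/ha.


N = 10000 / 5.5^2 = 10000 / 30.25 = 330.579 ≈ 331 trees/ha

331 trees/ha


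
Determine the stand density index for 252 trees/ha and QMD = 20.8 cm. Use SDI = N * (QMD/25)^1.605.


QMD/25 = 20.8/25 = 0.832
(0.832)^1.605 = exp(1.605 * ln(0.832)) = exp(1.605 * (-0.183923)) = exp(-0.295196) = 0.744386
SDI = 252 * 0.744386 = 187.585 ≈ 188

188


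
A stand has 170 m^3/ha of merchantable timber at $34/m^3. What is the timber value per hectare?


Value = 170 * 34 = $5780/ha

$5780/ha


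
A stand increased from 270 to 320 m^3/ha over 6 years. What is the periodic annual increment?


PAI = (V2 - V1) / period = (320 - 270) / 6 = 50 / 6 = 8.3333 ≈ 8.33 m^3/ha/yr

8.33 m^3/ha/yr


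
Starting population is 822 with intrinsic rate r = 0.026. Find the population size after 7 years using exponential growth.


r*t = 0.026 * 7 = 0.182
exp(0.182) = 1.19961
N = 822 * 1.19961 = 986.079 ≈ 986

986


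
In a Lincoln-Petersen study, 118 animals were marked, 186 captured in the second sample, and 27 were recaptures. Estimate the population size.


N = M * C / R = 118 * 186 / 27 = 21948 / 27 = 812.89 ≈ 813

813 individuals


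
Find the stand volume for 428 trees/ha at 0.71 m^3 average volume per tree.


V_stand = 428 * 0.71 = 303.88 ≈ 303.9 m^3/ha

303.9 m^3/ha


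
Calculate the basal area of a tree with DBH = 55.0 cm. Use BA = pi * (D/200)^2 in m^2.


D/200 = 55.0/200 = 0.275 m
(D/200)^2 = 0.275^2 = 0.075625
BA = 3.141593 * 0.075625 = 0.237583 ≈ 0.2376 m^2

0.2376 m^2


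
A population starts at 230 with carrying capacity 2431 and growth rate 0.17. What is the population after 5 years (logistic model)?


(K - N0)/N0 = (2431 - 230)/230 = 2201/230 = 9.56957
r*t = 0.17 * 5 = 0.85; exp(-0.85) = 0.427415
9.56957 * 0.427415 = 4.09018
1 + 4.09018 = 5.09018
N = 2431 / 5.09018 = 477.586 ≈ 478

478


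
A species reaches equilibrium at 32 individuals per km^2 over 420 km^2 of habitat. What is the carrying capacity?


K = 32 * 420 = 13440 individuals

13440 individuals


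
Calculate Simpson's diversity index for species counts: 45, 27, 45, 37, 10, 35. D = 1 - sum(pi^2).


Total N = 45 + 27 + 45 + 37 + 10 + 35 = 199
Per-species terms:
  p = 45/199 = 0.226131; p^2 = 0.226131^2 = 0.051135
  p = 27/199 = 0.135678; p^2 = 0.135678^2 = 0.018409
  p = 45/199 = 0.226131; p^2 = 0.226131^2 = 0.051135
  p = 37/199 = 0.185930; p^2 = 0.185930^2 = 0.034570
  p = 10/199 = 0.050251; p^2 = 0.050251^2 = 0.002525
  p = 35/199 = 0.175879; p^2 = 0.175879^2 = 0.030933
sum(p^2) = 0.051135 + 0.018409 + 0.051135 + 0.034570 + 0.002525 + 0.030933 = 0.188707
D = 1 - 0.188707 = 0.811293 ≈ 0.8113

0.8113


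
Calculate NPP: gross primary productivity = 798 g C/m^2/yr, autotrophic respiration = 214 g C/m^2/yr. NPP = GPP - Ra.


NPP = GPP - Ra = 798 - 214 = 584 g C/m^2/yr

584 g C/m^2/yr


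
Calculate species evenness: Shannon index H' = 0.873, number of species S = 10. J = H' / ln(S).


ln(10) = 2.30259
J = H' / ln(S) = 0.873 / 2.30259 = 0.379138 ≈ 0.3791

0.3791


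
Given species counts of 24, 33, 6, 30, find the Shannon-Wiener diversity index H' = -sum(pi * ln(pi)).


Total N = 24 + 33 + 6 + 30 = 93
Per-species terms:
  p = 24/93 = 0.258065; ln(p) = -1.354544; p*ln(p) = 0.258065 * (-1.354544) = -0.349560
  p = 33/93 = 0.354839; ln(p) = -1.036091; p*ln(p) = 0.354839 * (-1.036091) = -0.367645
  p = 6/93 = 0.064516; ln(p) = -2.740842; p*ln(p) = 0.064516 * (-2.740842) = -0.176828
  p = 30/93 = 0.322581; ln(p) = -1.131401; p*ln(p) = 0.322581 * (-1.131401) = -0.364968
sum(p*ln(p)) = (-0.349560) + (-0.367645) + (-0.176828) + (-0.364968) = -1.259001
H' = -(-1.259001) = 1.259001 ≈ 1.2590

1.2590


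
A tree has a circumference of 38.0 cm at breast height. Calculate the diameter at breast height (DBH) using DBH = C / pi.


DBH = C / pi = 38.0 / 3.141593 = 12.0958 ≈ 12.10 cm

12.10 cm


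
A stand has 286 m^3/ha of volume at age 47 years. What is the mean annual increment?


MAI = 286 / 47 = 6.0851 ≈ 6.09 m^3/ha/yr

6.09 m^3/ha/yr


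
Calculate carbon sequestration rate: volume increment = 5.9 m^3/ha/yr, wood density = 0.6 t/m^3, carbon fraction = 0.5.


C = 5.9 * 0.6 * 0.5 = 1.77 t C/ha/yr

1.77 t C/ha/yr


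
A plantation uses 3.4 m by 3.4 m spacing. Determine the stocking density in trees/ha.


N = 10000 / 3.4^2 = 10000 / 11.56 = 865.052 ≈ 865 trees/ha

865 trees/ha


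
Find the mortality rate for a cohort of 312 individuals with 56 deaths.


Mortality rate = 56 / 312 = 0.179487 ≈ 0.1795

0.1795


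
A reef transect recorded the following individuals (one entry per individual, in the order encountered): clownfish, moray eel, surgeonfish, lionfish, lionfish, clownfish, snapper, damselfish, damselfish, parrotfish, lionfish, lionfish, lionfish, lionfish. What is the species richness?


Total individuals logged = 14
Distinct species (count of individuals): clownfish (2), moray eel (1), surgeonfish (1), lionfish (6), snapper (1), damselfish (2), parrotfish (1)
Species richness = number of distinct species = 7

7


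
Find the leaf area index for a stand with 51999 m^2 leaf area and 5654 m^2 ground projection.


LAI = 51999 / 5654 = 9.1969 ≈ 9.20

9.20


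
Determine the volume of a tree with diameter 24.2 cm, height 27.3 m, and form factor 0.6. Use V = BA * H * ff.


(D/200)^2 = (24.2/200)^2 = 0.121^2 = 0.014641
BA = 3.141593 * 0.014641 = 0.0459961 m^2
V = 0.0459961 * 27.3 * 0.6 = 0.753416 ≈ 0.753 m^3

0.753 m^3


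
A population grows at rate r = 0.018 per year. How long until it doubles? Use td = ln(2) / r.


td = ln(2) / 0.018 = 0.693147 / 0.018 = 38.5082 ≈ 38.5 years

38.5 years


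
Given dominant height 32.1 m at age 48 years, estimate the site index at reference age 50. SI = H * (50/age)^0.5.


50/48 = 1.04167
(1.04167)^0.5 = 1.02062
SI = 32.1 * 1.02062 = 32.7619 ≈ 32.8 m

32.8 m


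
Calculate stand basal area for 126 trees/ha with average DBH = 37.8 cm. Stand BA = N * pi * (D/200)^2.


(D/200)^2 = (37.8/200)^2 = 0.189^2 = 0.035721
Individual BA = 3.141593 * 0.035721 = 0.112221 m^2
Stand BA = 126 * 0.112221 = 14.1398 ≈ 14.14 m^2/ha

14.14 m^2/ha


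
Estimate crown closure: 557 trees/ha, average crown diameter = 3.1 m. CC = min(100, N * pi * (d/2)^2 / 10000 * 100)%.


(d/2)^2 = (3.1/2)^2 = 1.55^2 = 2.4025
Crown area = 3.141593 * 2.4025 = 7.54768 m^2
N * area / 10000 * 100 = 557 * 7.54768 / 10000 * 100 = 42.0406
CC = min(100, 42.0406) = 42.0406 ≈ 42.0%

42.0%


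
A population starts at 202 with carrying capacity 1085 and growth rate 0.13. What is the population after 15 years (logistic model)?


(K - N0)/N0 = (1085 - 202)/202 = 883/202 = 4.37129
r*t = 0.13 * 15 = 1.95; exp(-1.95) = 0.142274
4.37129 * 0.142274 = 0.621921
1 + 0.621921 = 1.62192
N = 1085 / 1.62192 = 668.960 ≈ 669

669


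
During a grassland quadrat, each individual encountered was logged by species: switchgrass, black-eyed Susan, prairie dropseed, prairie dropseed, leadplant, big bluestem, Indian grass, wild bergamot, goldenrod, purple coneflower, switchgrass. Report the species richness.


Total individuals logged = 11
Distinct species (count of individuals): switchgrass (2), black-eyed Susan (1), prairie dropseed (2), leadplant (1), big bluestem (1), Indian grass (1), wild bergamot (1), goldenrod (1), purple coneflower (1)
Species richness = number of distinct species = 9

9


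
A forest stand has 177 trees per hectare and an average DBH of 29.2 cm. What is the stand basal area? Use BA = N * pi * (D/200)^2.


(D/200)^2 = (29.2/200)^2 = 0.146^2 = 0.021316
Individual BA = 3.141593 * 0.021316 = 0.0669662 m^2
Stand BA = 177 * 0.0669662 = 11.8530 ≈ 11.85 m^2/ha

11.85 m^2/ha


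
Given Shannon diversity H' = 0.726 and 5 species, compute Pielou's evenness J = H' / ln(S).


ln(5) = 1.60944
J = H' / ln(S) = 0.726 / 1.60944 = 0.451089 ≈ 0.4511

0.4511


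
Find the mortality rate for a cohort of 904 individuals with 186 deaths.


Mortality rate = 186 / 904 = 0.205752 ≈ 0.2058

0.2058


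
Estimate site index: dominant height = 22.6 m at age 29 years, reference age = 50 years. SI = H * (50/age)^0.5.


50/29 = 1.72414
(1.72414)^0.5 = 1.31307
SI = 22.6 * 1.31307 = 29.6754 ≈ 29.7 m

29.7 m


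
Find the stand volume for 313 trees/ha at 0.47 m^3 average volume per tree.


V_stand = 313 * 0.47 = 147.11 ≈ 147.1 m^3/ha

147.1 m^3/ha


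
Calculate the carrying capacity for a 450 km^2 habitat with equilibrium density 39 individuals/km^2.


K = 39 * 450 = 17550 individuals

17550 individuals


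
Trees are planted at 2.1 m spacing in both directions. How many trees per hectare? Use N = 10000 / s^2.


N = 10000 / 2.1^2 = 10000 / 4.41 = 2267.57 ≈ 2268 trees/ha

2268 trees/ha


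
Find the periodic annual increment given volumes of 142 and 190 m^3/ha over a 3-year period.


PAI = (V2 - V1) / period = (190 - 142) / 3 = 48 / 3 = 16.00 m^3/ha/yr

16.00 m^3/ha/yr


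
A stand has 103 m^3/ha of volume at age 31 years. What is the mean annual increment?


MAI = 103 / 31 = 3.3226 ≈ 3.32 m^3/ha/yr

3.32 m^3/ha/yr


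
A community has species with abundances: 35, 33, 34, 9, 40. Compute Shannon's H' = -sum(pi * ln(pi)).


Total N = 35 + 33 + 34 + 9 + 40 = 151
Per-species terms:
  p = 35/151 = 0.231788; ln(p) = -1.461932; p*ln(p) = 0.231788 * (-1.461932) = -0.338858
  p = 33/151 = 0.218543; ln(p) = -1.520772; p*ln(p) = 0.218543 * (-1.520772) = -0.332354
  p = 34/151 = 0.225166; ln(p) = -1.490917; p*ln(p) = 0.225166 * (-1.490917) = -0.335704
  p = 9/151 = 0.059603; ln(p) = -2.820049; p*ln(p) = 0.059603 * (-2.820049) = -0.168083
  p = 40/151 = 0.264901; ln(p) = -1.328399; p*ln(p) = 0.264901 * (-1.328399) = -0.351894
sum(p*ln(p)) = (-0.338858) + (-0.332354) + (-0.335704) + (-0.168083) + (-0.351894) = -1.526893
H' = -(-1.526893) = 1.526893 ≈ 1.5269

1.5269


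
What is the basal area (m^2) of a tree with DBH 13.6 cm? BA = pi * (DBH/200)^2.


D/200 = 13.6/200 = 0.068 m
(D/200)^2 = 0.068^2 = 0.004624
BA = 3.141593 * 0.004624 = 0.0145267 ≈ 0.0145 m^2

0.0145 m^2


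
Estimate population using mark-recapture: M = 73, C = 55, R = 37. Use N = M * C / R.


N = M * C / R = 73 * 55 / 37 = 4015 / 37 = 108.51 ≈ 109

109 individuals


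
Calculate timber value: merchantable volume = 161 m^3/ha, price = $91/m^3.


Value = 161 * 91 = $14651/ha

$14651/ha


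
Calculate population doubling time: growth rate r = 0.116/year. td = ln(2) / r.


td = ln(2) / 0.116 = 0.693147 / 0.116 = 5.97541 ≈ 6.0 years

6.0 years


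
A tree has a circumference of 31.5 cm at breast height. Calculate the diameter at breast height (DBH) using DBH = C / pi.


DBH = C / pi = 31.5 / 3.141593 = 10.0268 ≈ 10.03 cm

10.03 cm


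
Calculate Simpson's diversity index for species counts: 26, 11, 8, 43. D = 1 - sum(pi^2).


Total N = 26 + 11 + 8 + 43 = 88
Per-species terms:
  p = 26/88 = 0.295455; p^2 = 0.295455^2 = 0.087294
  p = 11/88 = 0.125000; p^2 = 0.125000^2 = 0.015625
  p = 8/88 = 0.090909; p^2 = 0.090909^2 = 0.008264
  p = 43/88 = 0.488636; p^2 = 0.488636^2 = 0.238765
sum(p^2) = 0.087294 + 0.015625 + 0.008264 + 0.238765 = 0.349948
D = 1 - 0.349948 = 0.650052 ≈ 0.6501

0.6501


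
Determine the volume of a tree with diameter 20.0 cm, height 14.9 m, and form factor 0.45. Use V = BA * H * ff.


(D/200)^2 = (20.0/200)^2 = 0.1^2 = 0.01
BA = 3.141593 * 0.01 = 0.0314159 m^2
V = 0.0314159 * 14.9 * 0.45 = 0.210644 ≈ 0.211 m^3

0.211 m^3


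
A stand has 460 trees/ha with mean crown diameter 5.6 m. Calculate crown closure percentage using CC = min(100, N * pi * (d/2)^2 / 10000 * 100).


(d/2)^2 = (5.6/2)^2 = 2.8^2 = 7.84
Crown area = 3.141593 * 7.84 = 24.6301 m^2
N * area / 10000 * 100 = 460 * 24.6301 / 10000 * 100 = 113.298
CC = min(100, 113.298) = 100%

100%


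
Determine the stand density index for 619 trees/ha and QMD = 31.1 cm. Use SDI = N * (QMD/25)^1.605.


QMD/25 = 31.1/25 = 1.244
(1.244)^1.605 = exp(1.605 * ln(1.244)) = exp(1.605 * 0.218332) = exp(0.350423) = 1.41967
SDI = 619 * 1.41967 = 878.776 ≈ 879

879


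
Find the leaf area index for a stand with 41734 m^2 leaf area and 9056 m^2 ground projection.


LAI = 41734 / 9056 = 4.6084 ≈ 4.61

4.61


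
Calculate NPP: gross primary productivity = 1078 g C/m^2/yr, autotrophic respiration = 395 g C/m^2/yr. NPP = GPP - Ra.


NPP = GPP - Ra = 1078 - 395 = 683 g C/m^2/yr

683 g C/m^2/yr


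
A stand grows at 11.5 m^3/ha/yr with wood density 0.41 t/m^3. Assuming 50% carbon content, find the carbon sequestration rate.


C = 11.5 * 0.41 * 0.5 = 2.3575 ≈ 2.36 t C/ha/yr

2.36 t C/ha/yr


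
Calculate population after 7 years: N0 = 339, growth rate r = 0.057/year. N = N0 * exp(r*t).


r*t = 0.057 * 7 = 0.399
exp(0.399) = 1.49033
N = 339 * 1.49033 = 505.222 ≈ 505

505


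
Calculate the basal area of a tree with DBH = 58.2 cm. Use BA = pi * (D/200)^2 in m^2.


D/200 = 58.2/200 = 0.291 m
(D/200)^2 = 0.291^2 = 0.084681
BA = 3.141593 * 0.084681 = 0.266033 ≈ 0.2660 m^2

0.2660 m^2


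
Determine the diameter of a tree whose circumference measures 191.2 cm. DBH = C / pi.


DBH = C / pi = 191.2 / 3.141593 = 60.8608 ≈ 60.86 cm

60.86 cm


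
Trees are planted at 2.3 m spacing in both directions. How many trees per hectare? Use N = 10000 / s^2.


N = 10000 / 2.3^2 = 10000 / 5.29 = 1890.36 ≈ 1890 trees/ha

1890 trees/ha


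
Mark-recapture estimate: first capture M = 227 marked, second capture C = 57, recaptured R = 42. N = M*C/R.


N = M * C / R = 227 * 57 / 42 = 12939 / 42 = 308.07 ≈ 308

308 individuals


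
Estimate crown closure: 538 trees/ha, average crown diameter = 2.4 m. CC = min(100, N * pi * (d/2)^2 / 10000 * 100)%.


(d/2)^2 = (2.4/2)^2 = 1.2^2 = 1.44
Crown area = 3.141593 * 1.44 = 4.52389 m^2
N * area / 10000 * 100 = 538 * 4.52389 / 10000 * 100 = 24.3385
CC = min(100, 24.3385) = 24.3385 ≈ 24.3%

24.3%


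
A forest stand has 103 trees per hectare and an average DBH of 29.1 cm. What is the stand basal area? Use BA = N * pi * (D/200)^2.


(D/200)^2 = (29.1/200)^2 = 0.1455^2 = 0.02117025
Individual BA = 3.141593 * 0.02117025 = 0.0665083 m^2
Stand BA = 103 * 0.0665083 = 6.85035 ≈ 6.85 m^2/ha

6.85 m^2/ha


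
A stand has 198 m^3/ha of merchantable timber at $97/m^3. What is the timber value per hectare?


Value = 198 * 97 = $19206/ha

$19206/ha


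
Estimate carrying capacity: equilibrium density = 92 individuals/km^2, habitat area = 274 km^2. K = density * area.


K = 92 * 274 = 25208 individuals

25208 individuals


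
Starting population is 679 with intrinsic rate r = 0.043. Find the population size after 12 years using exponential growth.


r*t = 0.043 * 12 = 0.516
exp(0.516) = 1.67531
N = 679 * 1.67531 = 1137.54 ≈ 1138

1138


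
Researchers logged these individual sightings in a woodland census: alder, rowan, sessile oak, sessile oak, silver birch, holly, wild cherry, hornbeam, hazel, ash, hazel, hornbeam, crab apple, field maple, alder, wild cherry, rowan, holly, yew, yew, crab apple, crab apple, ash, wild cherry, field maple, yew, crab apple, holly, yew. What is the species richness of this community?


Total individuals logged = 29
Distinct species (count of individuals): alder (2), rowan (2), sessile oak (2), silver birch (1), holly (3), wild cherry (3), hornbeam (2), hazel (2), ash (2), crab apple (4), field maple (2), yew (4)
Species richness = number of distinct species = 12

12


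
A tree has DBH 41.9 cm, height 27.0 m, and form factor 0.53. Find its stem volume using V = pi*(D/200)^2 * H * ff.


(D/200)^2 = (41.9/200)^2 = 0.2095^2 = 0.04389025
BA = 3.141593 * 0.04389025 = 0.137885 m^2
V = 0.137885 * 27.0 * 0.53 = 1.97313 ≈ 1.973 m^3

1.973 m^3


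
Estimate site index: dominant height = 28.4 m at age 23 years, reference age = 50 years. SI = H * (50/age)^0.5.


50/23 = 2.17391
(2.17391)^0.5 = 1.47442
SI = 28.4 * 1.47442 = 41.8735 ≈ 41.9 m

41.9 m


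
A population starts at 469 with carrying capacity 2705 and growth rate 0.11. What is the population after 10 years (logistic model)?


(K - N0)/N0 = (2705 - 469)/469 = 2236/469 = 4.76759
r*t = 0.11 * 10 = 1.1; exp(-1.1) = 0.332871
4.76759 * 0.332871 = 1.58699
1 + 1.58699 = 2.58699
N = 2705 / 2.58699 = 1045.62 ≈ 1046

1046


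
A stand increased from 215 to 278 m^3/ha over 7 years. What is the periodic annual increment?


PAI = (V2 - V1) / period = (278 - 215) / 7 = 63 / 7 = 9.00 m^3/ha/yr

9.00 m^3/ha/yr


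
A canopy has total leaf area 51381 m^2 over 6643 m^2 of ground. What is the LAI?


LAI = 51381 / 6643 = 7.7346 ≈ 7.73

7.73


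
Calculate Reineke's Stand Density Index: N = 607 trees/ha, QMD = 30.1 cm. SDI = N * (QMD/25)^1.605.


QMD/25 = 30.1/25 = 1.204
(1.204)^1.605 = exp(1.605 * ln(1.204)) = exp(1.605 * 0.185649) = exp(0.297967) = 1.34712
SDI = 607 * 1.34712 = 817.702 ≈ 818

818


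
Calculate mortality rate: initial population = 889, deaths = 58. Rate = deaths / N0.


Mortality rate = 58 / 889 = 0.065242 ≈ 0.0652

0.0652


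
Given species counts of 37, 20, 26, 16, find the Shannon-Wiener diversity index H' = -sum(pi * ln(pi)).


Total N = 37 + 20 + 26 + 16 = 99
Per-species terms:
  p = 37/99 = 0.373737; ln(p) = -0.984203; p*ln(p) = 0.373737 * (-0.984203) = -0.367833
  p = 20/99 = 0.202020; ln(p) = -1.599389; p*ln(p) = 0.202020 * (-1.599389) = -0.323109
  p = 26/99 = 0.262626; ln(p) = -1.337024; p*ln(p) = 0.262626 * (-1.337024) = -0.351137
  p = 16/99 = 0.161616; ln(p) = -1.822532; p*ln(p) = 0.161616 * (-1.822532) = -0.294550
sum(p*ln(p)) = (-0.367833) + (-0.323109) + (-0.351137) + (-0.294550) = -1.336629
H' = -(-1.336629) = 1.336629 ≈ 1.3366

1.3366


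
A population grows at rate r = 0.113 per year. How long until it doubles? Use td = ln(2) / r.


td = ln(2) / 0.113 = 0.693147 / 0.113 = 6.13404 ≈ 6.1 years

6.1 years


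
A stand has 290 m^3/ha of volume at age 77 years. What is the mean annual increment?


MAI = 290 / 77 = 3.7662 ≈ 3.77 m^3/ha/yr

3.77 m^3/ha/yr


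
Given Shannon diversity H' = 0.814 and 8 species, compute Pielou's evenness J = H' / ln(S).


ln(8) = 2.07944
J = H' / ln(S) = 0.814 / 2.07944 = 0.391452 ≈ 0.3915

0.3915


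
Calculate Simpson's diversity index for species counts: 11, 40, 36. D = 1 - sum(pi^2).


Total N = 11 + 40 + 36 = 87
Per-species terms:
  p = 11/87 = 0.126437; p^2 = 0.126437^2 = 0.015986
  p = 40/87 = 0.459770; p^2 = 0.459770^2 = 0.211388
  p = 36/87 = 0.413793; p^2 = 0.413793^2 = 0.171225
sum(p^2) = 0.015986 + 0.211388 + 0.171225 = 0.398599
D = 1 - 0.398599 = 0.601401 ≈ 0.6014

0.6014


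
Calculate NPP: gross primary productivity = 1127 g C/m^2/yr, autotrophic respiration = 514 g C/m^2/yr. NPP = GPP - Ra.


NPP = GPP - Ra = 1127 - 514 = 613 g C/m^2/yr

613 g C/m^2/yr


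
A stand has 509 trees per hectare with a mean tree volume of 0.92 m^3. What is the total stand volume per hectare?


V_stand = 509 * 0.92 = 468.28 ≈ 468.3 m^3/ha

468.3 m^3/ha


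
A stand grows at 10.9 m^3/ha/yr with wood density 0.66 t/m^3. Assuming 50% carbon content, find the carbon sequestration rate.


C = 10.9 * 0.66 * 0.5 = 3.597 ≈ 3.60 t C/ha/yr

3.60 t C/ha/yr


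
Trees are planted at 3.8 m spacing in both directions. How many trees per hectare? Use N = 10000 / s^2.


N = 10000 / 3.8^2 = 10000 / 14.44 = 692.521 ≈ 693 trees/ha

693 trees/ha


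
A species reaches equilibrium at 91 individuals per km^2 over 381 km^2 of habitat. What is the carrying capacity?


K = 91 * 381 = 34671 individuals

34671 individuals


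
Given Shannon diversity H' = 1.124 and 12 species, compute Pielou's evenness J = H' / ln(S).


ln(12) = 2.48491
J = H' / ln(S) = 1.124 / 2.48491 = 0.452330 ≈ 0.4523

0.4523


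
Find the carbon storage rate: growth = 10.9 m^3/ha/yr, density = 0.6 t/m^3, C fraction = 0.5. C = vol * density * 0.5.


C = 10.9 * 0.6 * 0.5 = 3.27 t C/ha/yr

3.27 t C/ha/yr


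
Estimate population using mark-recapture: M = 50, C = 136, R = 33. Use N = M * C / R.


N = M * C / R = 50 * 136 / 33 = 6800 / 33 = 206.06 ≈ 206

206 individuals


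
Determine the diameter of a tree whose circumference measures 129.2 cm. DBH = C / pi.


DBH = C / pi = 129.2 / 3.141593 = 41.1256 ≈ 41.13 cm

41.13 cm


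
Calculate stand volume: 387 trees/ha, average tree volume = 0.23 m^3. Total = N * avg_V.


V_stand = 387 * 0.23 = 89.01 ≈ 89.0 m^3/ha

89.0 m^3/ha


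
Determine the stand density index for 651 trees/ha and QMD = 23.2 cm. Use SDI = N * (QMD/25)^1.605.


QMD/25 = 23.2/25 = 0.928
(0.928)^1.605 = exp(1.605 * ln(0.928)) = exp(1.605 * (-0.0747235)) = exp(-0.119931) = 0.886982
SDI = 651 * 0.886982 = 577.425 ≈ 577

577


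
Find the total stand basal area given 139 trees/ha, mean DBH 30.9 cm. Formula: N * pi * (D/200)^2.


(D/200)^2 = (30.9/200)^2 = 0.1545^2 = 0.02387025
Individual BA = 3.141593 * 0.02387025 = 0.0749906 m^2
Stand BA = 139 * 0.0749906 = 10.4237 ≈ 10.42 m^2/ha

10.42 m^2/ha


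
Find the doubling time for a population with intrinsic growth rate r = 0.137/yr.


td = ln(2) / 0.137 = 0.693147 / 0.137 = 5.05947 ≈ 5.1 years

5.1 years


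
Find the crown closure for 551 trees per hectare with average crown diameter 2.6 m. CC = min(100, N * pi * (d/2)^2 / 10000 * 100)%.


(d/2)^2 = (2.6/2)^2 = 1.3^2 = 1.69
Crown area = 3.141593 * 1.69 = 5.30929 m^2
N * area / 10000 * 100 = 551 * 5.30929 / 10000 * 100 = 29.2542
CC = min(100, 29.2542) = 29.2542 ≈ 29.3%

29.3%


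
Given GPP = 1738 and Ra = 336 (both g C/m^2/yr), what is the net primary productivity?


NPP = GPP - Ra = 1738 - 336 = 1402 g C/m^2/yr

1402 g C/m^2/yr


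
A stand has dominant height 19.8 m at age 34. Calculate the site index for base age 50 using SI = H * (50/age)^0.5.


50/34 = 1.47059
(1.47059)^0.5 = 1.21268
SI = 19.8 * 1.21268 = 24.0111 ≈ 24.0 m

24.0 m


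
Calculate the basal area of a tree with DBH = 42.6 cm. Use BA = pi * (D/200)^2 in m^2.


D/200 = 42.6/200 = 0.213 m
(D/200)^2 = 0.213^2 = 0.045369
BA = 3.141593 * 0.045369 = 0.142531 ≈ 0.1425 m^2

0.1425 m^2


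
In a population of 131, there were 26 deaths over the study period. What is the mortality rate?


Mortality rate = 26 / 131 = 0.198473 ≈ 0.1985

0.1985


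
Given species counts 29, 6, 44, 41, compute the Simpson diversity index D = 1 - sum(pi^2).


Total N = 29 + 6 + 44 + 41 = 120
Per-species terms:
  p = 29/120 = 0.241667; p^2 = 0.241667^2 = 0.058403
  p = 6/120 = 0.050000; p^2 = 0.050000^2 = 0.002500
  p = 44/120 = 0.366667; p^2 = 0.366667^2 = 0.134445
  p = 41/120 = 0.341667; p^2 = 0.341667^2 = 0.116736
sum(p^2) = 0.058403 + 0.002500 + 0.134445 + 0.116736 = 0.312084
D = 1 - 0.312084 = 0.687916 ≈ 0.6879

0.6879


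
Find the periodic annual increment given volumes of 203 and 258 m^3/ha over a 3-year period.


PAI = (V2 - V1) / period = (258 - 203) / 3 = 55 / 3 = 18.3333 ≈ 18.33 m^3/ha/yr

18.33 m^3/ha/yr


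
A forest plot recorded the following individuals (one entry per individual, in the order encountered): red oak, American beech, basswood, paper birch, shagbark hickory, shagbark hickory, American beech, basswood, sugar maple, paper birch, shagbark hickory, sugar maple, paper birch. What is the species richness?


Total individuals logged = 13
Distinct species (count of individuals): red oak (1), American beech (2), basswood (2), paper birch (3), shagbark hickory (3), sugar maple (2)
Species richness = number of distinct species = 6

6


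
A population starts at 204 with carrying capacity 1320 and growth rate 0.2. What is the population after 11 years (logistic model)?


(K - N0)/N0 = (1320 - 204)/204 = 1116/204 = 5.47059
r*t = 0.2 * 11 = 2.2; exp(-2.2) = 0.110803
5.47059 * 0.110803 = 0.606158
1 + 0.606158 = 1.60616
N = 1320 / 1.60616 = 821.836 ≈ 822

822


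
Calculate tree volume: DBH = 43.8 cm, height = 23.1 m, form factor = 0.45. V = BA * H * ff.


(D/200)^2 = (43.8/200)^2 = 0.219^2 = 0.047961
BA = 3.141593 * 0.047961 = 0.150674 m^2
V = 0.150674 * 23.1 * 0.45 = 1.56626 ≈ 1.566 m^3

1.566 m^3


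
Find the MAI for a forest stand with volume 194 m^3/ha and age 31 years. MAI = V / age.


MAI = 194 / 31 = 6.2581 ≈ 6.26 m^3/ha/yr

6.26 m^3/ha/yr


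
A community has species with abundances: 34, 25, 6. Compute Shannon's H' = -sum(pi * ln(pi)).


Total N = 34 + 25 + 6 = 65
Per-species terms:
  p = 34/65 = 0.523077; ln(p) = -0.648027; p*ln(p) = 0.523077 * (-0.648027) = -0.338968
  p = 25/65 = 0.384615; ln(p) = -0.955512; p*ln(p) = 0.384615 * (-0.955512) = -0.367504
  p = 6/65 = 0.092308; ln(p) = -2.382624; p*ln(p) = 0.092308 * (-2.382624) = -0.219935
sum(p*ln(p)) = (-0.338968) + (-0.367504) + (-0.219935) = -0.926407
H' = -(-0.926407) = 0.926407 ≈ 0.9264

0.9264


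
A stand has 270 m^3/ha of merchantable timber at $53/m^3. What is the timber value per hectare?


Value = 270 * 53 = $14310/ha

$14310/ha


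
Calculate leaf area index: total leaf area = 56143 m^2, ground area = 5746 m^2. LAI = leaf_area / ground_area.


LAI = 56143 / 5746 = 9.7708 ≈ 9.77

9.77


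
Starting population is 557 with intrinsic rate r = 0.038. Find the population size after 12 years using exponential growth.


r*t = 0.038 * 12 = 0.456
exp(0.456) = 1.57775
N = 557 * 1.57775 = 878.807 ≈ 879

879


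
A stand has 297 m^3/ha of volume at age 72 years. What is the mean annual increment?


MAI = 297 / 72 = 4.1250 ≈ 4.13 m^3/ha/yr

4.13 m^3/ha/yr


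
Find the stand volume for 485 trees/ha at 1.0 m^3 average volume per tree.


V_stand = 485 * 1.0 = 485.0 m^3/ha

485.0 m^3/ha


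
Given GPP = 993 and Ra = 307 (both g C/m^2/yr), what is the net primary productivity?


NPP = GPP - Ra = 993 - 307 = 686 g C/m^2/yr

686 g C/m^2/yr


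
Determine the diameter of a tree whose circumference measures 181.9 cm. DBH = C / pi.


DBH = C / pi = 181.9 / 3.141593 = 57.9006 ≈ 57.90 cm

57.90 cm


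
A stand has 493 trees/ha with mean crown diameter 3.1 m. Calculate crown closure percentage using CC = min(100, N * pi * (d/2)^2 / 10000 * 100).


(d/2)^2 = (3.1/2)^2 = 1.55^2 = 2.4025
Crown area = 3.141593 * 2.4025 = 7.54768 m^2
N * area / 10000 * 100 = 493 * 7.54768 / 10000 * 100 = 37.2101
CC = min(100, 37.2101) = 37.2101 ≈ 37.2%

37.2%


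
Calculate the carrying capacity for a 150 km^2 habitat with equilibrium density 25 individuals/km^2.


K = 25 * 150 = 3750 individuals

3750 individuals


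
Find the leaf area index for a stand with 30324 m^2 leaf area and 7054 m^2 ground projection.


LAI = 30324 / 7054 = 4.2988 ≈ 4.30

4.30


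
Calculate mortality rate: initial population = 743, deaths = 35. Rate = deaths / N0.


Mortality rate = 35 / 743 = 0.047106 ≈ 0.0471

0.0471


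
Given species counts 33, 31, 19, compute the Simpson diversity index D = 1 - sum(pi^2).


Total N = 33 + 31 + 19 = 83
Per-species terms:
  p = 33/83 = 0.397590; p^2 = 0.397590^2 = 0.158078
  p = 31/83 = 0.373494; p^2 = 0.373494^2 = 0.139498
  p = 19/83 = 0.228916; p^2 = 0.228916^2 = 0.052403
sum(p^2) = 0.158078 + 0.139498 + 0.052403 = 0.349979
D = 1 - 0.349979 = 0.650021 ≈ 0.6500

0.6500


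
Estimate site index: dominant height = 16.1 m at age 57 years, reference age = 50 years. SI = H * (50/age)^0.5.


50/57 = 0.877193
(0.877193)^0.5 = 0.936586
SI = 16.1 * 0.936586 = 15.0790 ≈ 15.1 m

15.1 m


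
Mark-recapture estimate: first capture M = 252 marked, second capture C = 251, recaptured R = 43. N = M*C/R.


N = M * C / R = 252 * 251 / 43 = 63252 / 43 = 1470.98 ≈ 1471

1471 individuals


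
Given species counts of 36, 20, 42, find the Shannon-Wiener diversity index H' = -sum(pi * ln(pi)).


Total N = 36 + 20 + 42 = 98
Per-species terms:
  p = 36/98 = 0.367347; ln(p) = -1.001448; p*ln(p) = 0.367347 * (-1.001448) = -0.367879
  p = 20/98 = 0.204082; ln(p) = -1.589233; p*ln(p) = 0.204082 * (-1.589233) = -0.324334
  p = 42/98 = 0.428571; ln(p) = -0.847299; p*ln(p) = 0.428571 * (-0.847299) = -0.363128
sum(p*ln(p)) = (-0.367879) + (-0.324334) + (-0.363128) = -1.055341
H' = -(-1.055341) = 1.055341 ≈ 1.0553

1.0553


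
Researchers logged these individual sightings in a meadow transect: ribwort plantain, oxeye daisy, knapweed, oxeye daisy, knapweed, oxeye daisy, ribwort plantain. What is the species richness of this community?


Total individuals logged = 7
Distinct species (count of individuals): ribwort plantain (2), oxeye daisy (3), knapweed (2)
Species richness = number of distinct species = 3

3


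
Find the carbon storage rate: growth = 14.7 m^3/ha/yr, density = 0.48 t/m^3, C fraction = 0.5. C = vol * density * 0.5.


C = 14.7 * 0.48 * 0.5 = 3.528 ≈ 3.53 t C/ha/yr

3.53 t C/ha/yr


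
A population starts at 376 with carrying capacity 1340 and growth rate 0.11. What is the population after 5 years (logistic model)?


(K - N0)/N0 = (1340 - 376)/376 = 964/376 = 2.56383
r*t = 0.11 * 5 = 0.55; exp(-0.55) = 0.576950
2.56383 * 0.576950 = 1.47920
1 + 1.47920 = 2.47920
N = 1340 / 2.47920 = 540.497 ≈ 540

540


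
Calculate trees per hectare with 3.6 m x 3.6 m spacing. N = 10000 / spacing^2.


N = 10000 / 3.6^2 = 10000 / 12.96 = 771.605 ≈ 772 trees/ha

772 trees/ha


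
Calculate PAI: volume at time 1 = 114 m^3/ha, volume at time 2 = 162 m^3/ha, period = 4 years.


PAI = (V2 - V1) / period = (162 - 114) / 4 = 48 / 4 = 12.00 m^3/ha/yr

12.00 m^3/ha/yr


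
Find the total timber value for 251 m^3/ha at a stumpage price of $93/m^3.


Value = 251 * 93 = $23343/ha

$23343/ha


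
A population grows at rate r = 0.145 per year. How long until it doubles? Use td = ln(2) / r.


td = ln(2) / 0.145 = 0.693147 / 0.145 = 4.78032 ≈ 4.8 years

4.8 years


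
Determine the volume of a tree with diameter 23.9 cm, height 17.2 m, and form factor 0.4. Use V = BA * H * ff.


(D/200)^2 = (23.9/200)^2 = 0.1195^2 = 0.01428025
BA = 3.141593 * 0.01428025 = 0.0448627 m^2
V = 0.0448627 * 17.2 * 0.4 = 0.308655 ≈ 0.309 m^3

0.309 m^3


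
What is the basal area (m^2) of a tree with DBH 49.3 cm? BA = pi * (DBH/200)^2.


D/200 = 49.3/200 = 0.2465 m
(D/200)^2 = 0.2465^2 = 0.06076225
BA = 3.141593 * 0.06076225 = 0.190890 ≈ 0.1909 m^2

0.1909 m^2


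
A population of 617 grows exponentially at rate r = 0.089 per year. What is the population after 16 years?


r*t = 0.089 * 16 = 1.424
exp(1.424) = 4.15370
N = 617 * 4.15370 = 2562.83 ≈ 2563

2563


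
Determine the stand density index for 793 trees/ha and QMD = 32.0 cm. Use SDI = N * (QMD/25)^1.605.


QMD/25 = 32.0/25 = 1.28
(1.28)^1.605 = exp(1.605 * ln(1.28)) = exp(1.605 * 0.246860) = exp(0.396210) = 1.48618
SDI = 793 * 1.48618 = 1178.54 ≈ 1179

1179


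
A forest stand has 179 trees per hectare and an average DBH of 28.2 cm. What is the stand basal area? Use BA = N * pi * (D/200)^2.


(D/200)^2 = (28.2/200)^2 = 0.141^2 = 0.019881
Individual BA = 3.141593 * 0.019881 = 0.0624580 m^2
Stand BA = 179 * 0.0624580 = 11.1800 ≈ 11.18 m^2/ha

11.18 m^2/ha


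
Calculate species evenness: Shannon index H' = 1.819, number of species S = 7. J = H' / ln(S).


ln(7) = 1.94591
J = H' / ln(S) = 1.819 / 1.94591 = 0.934781 ≈ 0.9348

0.9348


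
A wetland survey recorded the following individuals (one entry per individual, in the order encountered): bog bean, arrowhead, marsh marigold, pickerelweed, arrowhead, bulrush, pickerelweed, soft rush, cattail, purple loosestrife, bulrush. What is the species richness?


Total individuals logged = 11
Distinct species (count of individuals): bog bean (1), arrowhead (2), marsh marigold (1), pickerelweed (2), bulrush (2), soft rush (1), cattail (1), purple loosestrife (1)
Species richness = number of distinct species = 8

8


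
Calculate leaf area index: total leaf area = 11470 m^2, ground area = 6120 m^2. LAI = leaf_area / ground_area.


LAI = 11470 / 6120 = 1.8742 ≈ 1.87

1.87


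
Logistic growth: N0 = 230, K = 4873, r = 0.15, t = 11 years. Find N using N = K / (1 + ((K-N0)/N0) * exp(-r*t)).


(K - N0)/N0 = (4873 - 230)/230 = 4643/230 = 20.1870
r*t = 0.15 * 11 = 1.65; exp(-1.65) = 0.192050
20.1870 * 0.192050 = 3.87691
1 + 3.87691 = 4.87691
N = 4873 / 4.87691 = 999.198 ≈ 999

999


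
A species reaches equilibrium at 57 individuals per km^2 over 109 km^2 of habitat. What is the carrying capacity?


K = 57 * 109 = 6213 individuals

6213 individuals


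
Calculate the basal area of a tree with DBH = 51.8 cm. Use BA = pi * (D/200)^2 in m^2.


D/200 = 51.8/200 = 0.259 m
(D/200)^2 = 0.259^2 = 0.067081
BA = 3.141593 * 0.067081 = 0.210741 ≈ 0.2107 m^2

0.2107 m^2


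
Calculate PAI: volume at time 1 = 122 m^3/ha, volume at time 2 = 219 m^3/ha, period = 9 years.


PAI = (V2 - V1) / period = (219 - 122) / 9 = 97 / 9 = 10.7778 ≈ 10.78 m^3/ha/yr

10.78 m^3/ha/yr


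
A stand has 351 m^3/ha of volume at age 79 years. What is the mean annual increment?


MAI = 351 / 79 = 4.4430 ≈ 4.44 m^3/ha/yr

4.44 m^3/ha/yr


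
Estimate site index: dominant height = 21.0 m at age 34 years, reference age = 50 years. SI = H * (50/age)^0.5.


50/34 = 1.47059
(1.47059)^0.5 = 1.21268
SI = 21.0 * 1.21268 = 25.4663 ≈ 25.5 m

25.5 m


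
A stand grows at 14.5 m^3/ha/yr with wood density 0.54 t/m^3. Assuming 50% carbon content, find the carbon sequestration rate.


C = 14.5 * 0.54 * 0.5 = 3.915 ≈ 3.92 t C/ha/yr

3.92 t C/ha/yr


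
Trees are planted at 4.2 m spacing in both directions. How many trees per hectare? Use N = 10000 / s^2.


N = 10000 / 4.2^2 = 10000 / 17.64 = 566.893 ≈ 567 trees/ha

567 trees/ha


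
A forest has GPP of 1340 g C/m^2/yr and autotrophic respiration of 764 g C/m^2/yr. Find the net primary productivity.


NPP = GPP - Ra = 1340 - 764 = 576 g C/m^2/yr

576 g C/m^2/yr


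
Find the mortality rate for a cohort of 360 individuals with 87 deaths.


Mortality rate = 87 / 360 = 0.241667 ≈ 0.2417

0.2417


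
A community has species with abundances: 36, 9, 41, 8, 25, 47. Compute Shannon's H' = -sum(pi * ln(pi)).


Total N = 36 + 9 + 41 + 8 + 25 + 47 = 166
Per-species terms:
  p = 36/166 = 0.216867; ln(p) = -1.528471; p*ln(p) = 0.216867 * (-1.528471) = -0.331475
  p = 9/166 = 0.054217; ln(p) = -2.914761; p*ln(p) = 0.054217 * (-2.914761) = -0.158030
  p = 41/166 = 0.246988; ln(p) = -1.398416; p*ln(p) = 0.246988 * (-1.398416) = -0.345392
  p = 8/166 = 0.048193; ln(p) = -3.032541; p*ln(p) = 0.048193 * (-3.032541) = -0.146147
  p = 25/166 = 0.150602; ln(p) = -1.893115; p*ln(p) = 0.150602 * (-1.893115) = -0.285107
  p = 47/166 = 0.283133; ln(p) = -1.261839; p*ln(p) = 0.283133 * (-1.261839) = -0.357268
sum(p*ln(p)) = (-0.331475) + (-0.158030) + (-0.345392) + (-0.146147) + (-0.285107) + (-0.357268) = -1.623419
H' = -(-1.623419) = 1.623419 ≈ 1.6234

1.6234


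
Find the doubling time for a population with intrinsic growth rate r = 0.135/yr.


td = ln(2) / 0.135 = 0.693147 / 0.135 = 5.13442 ≈ 5.1 years

5.1 years


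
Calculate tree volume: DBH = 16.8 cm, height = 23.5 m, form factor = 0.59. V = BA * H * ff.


(D/200)^2 = (16.8/200)^2 = 0.084^2 = 0.007056
BA = 3.141593 * 0.007056 = 0.0221671 m^2
V = 0.0221671 * 23.5 * 0.59 = 0.307347 ≈ 0.307 m^3

0.307 m^3


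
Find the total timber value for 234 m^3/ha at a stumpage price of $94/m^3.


Value = 234 * 94 = $21996/ha

$21996/ha


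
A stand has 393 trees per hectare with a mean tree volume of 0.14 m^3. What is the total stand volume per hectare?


V_stand = 393 * 0.14 = 55.02 ≈ 55.0 m^3/ha

55.0 m^3/ha


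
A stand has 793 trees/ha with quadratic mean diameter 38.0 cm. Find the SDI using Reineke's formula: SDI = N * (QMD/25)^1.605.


QMD/25 = 38.0/25 = 1.52
(1.52)^1.605 = exp(1.605 * ln(1.52)) = exp(1.605 * 0.418710) = exp(0.672030) = 1.95821
SDI = 793 * 1.95821 = 1552.86 ≈ 1553

1553


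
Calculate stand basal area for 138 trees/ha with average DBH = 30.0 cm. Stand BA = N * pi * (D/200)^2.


(D/200)^2 = (30.0/200)^2 = 0.15^2 = 0.0225
Individual BA = 3.141593 * 0.0225 = 0.0706858 m^2
Stand BA = 138 * 0.0706858 = 9.75464 ≈ 9.75 m^2/ha

9.75 m^2/ha


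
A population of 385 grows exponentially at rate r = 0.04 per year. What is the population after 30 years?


r*t = 0.04 * 30 = 1.2
exp(1.2) = 3.32012
N = 385 * 3.32012 = 1278.25 ≈ 1278

1278


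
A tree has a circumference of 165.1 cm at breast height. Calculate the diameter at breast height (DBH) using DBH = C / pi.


DBH = C / pi = 165.1 / 3.141593 = 52.5530 ≈ 52.55 cm

52.55 cm


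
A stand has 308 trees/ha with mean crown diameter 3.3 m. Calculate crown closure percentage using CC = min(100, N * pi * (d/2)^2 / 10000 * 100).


(d/2)^2 = (3.3/2)^2 = 1.65^2 = 2.7225
Crown area = 3.141593 * 2.7225 = 8.55299 m^2
N * area / 10000 * 100 = 308 * 8.55299 / 10000 * 100 = 26.3432
CC = min(100, 26.3432) = 26.3432 ≈ 26.3%

26.3%


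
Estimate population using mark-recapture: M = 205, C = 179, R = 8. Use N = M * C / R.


N = M * C / R = 205 * 179 / 8 = 36695 / 8 = 4586.88 ≈ 4587

4587 individuals


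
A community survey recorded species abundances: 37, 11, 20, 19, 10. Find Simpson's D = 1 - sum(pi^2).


Total N = 37 + 11 + 20 + 19 + 10 = 97
Per-species terms:
  p = 37/97 = 0.381443; p^2 = 0.381443^2 = 0.145499
  p = 11/97 = 0.113402; p^2 = 0.113402^2 = 0.012860
  p = 20/97 = 0.206186; p^2 = 0.206186^2 = 0.042513
  p = 19/97 = 0.195876; p^2 = 0.195876^2 = 0.038367
  p = 10/97 = 0.103093; p^2 = 0.103093^2 = 0.010628
sum(p^2) = 0.145499 + 0.012860 + 0.042513 + 0.038367 + 0.010628 = 0.249867
D = 1 - 0.249867 = 0.750133 ≈ 0.7501

0.7501


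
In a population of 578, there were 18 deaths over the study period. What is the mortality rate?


Mortality rate = 18 / 578 = 0.031142 ≈ 0.0311

0.0311


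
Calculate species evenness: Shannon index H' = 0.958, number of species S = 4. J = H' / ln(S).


ln(4) = 1.38629
J = H' / ln(S) = 0.958 / 1.38629 = 0.691053 ≈ 0.6911

0.6911


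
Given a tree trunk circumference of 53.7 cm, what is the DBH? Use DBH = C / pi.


DBH = C / pi = 53.7 / 3.141593 = 17.0932 ≈ 17.09 cm

17.09 cm


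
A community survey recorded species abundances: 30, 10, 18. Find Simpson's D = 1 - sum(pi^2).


Total N = 30 + 10 + 18 = 58
Per-species terms:
  p = 30/58 = 0.517241; p^2 = 0.517241^2 = 0.267538
  p = 10/58 = 0.172414; p^2 = 0.172414^2 = 0.029727
  p = 18/58 = 0.310345; p^2 = 0.310345^2 = 0.096314
sum(p^2) = 0.267538 + 0.029727 + 0.096314 = 0.393579
D = 1 - 0.393579 = 0.606421 ≈ 0.6064

0.6064
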